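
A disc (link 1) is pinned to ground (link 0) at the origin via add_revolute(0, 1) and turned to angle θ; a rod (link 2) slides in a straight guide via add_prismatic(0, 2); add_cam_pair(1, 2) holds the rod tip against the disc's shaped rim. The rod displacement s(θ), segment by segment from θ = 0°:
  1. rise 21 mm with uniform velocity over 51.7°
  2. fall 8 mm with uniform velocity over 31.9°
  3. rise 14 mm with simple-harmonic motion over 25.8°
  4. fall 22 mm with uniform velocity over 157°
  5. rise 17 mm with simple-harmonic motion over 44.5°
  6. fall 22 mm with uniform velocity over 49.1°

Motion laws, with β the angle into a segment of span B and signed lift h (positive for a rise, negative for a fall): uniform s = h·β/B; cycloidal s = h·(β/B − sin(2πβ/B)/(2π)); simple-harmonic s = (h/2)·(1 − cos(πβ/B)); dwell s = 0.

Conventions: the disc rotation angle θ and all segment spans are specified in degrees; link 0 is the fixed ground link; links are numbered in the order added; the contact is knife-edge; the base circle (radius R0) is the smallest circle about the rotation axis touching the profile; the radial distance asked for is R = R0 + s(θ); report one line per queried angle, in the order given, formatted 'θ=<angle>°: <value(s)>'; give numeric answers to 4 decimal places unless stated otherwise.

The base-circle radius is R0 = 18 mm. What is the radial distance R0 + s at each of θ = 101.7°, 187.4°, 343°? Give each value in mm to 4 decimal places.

segment 1 (0° to 51.7°, uniform, h = 21) is passed completely: s = 0.0000 + (21) = 21.0000
segment 2 (51.7° to 83.6°, uniform, h = -8) is passed completely: s = 21.0000 + (-8) = 13.0000
θ = 101.7° falls in segment 3 (83.6° to 109.4°, simple-harmonic, h = 14): β = 101.7 − 83.6 = 18.1°, B = 25.8°; Δs = 14/2·(1 − cos(π·0.7016)) = 11.1420; s = 13.0000 + 11.1420 = 24.1420
segment 3 (83.6° to 109.4°, simple-harmonic, h = 14) is passed completely: s = 13.0000 + (14) = 27.0000
θ = 187.4° falls in segment 4 (109.4° to 266.4°, uniform, h = -22): β = 187.4 − 109.4 = 78°, B = 157°; Δs = -22·78/157 = -10.9299; s = 27.0000 − 10.9299 = 16.0701
segment 4 (109.4° to 266.4°, uniform, h = -22) is passed completely: s = 27.0000 + (-22) = 5.0000
segment 5 (266.4° to 310.9°, simple-harmonic, h = 17) is passed completely: s = 5.0000 + (17) = 22.0000
θ = 343° falls in segment 6 (310.9° to 360°, uniform, h = -22): β = 343 − 310.9 = 32.1°, B = 49.1°; Δs = -22·32.1/49.1 = -14.3829; s = 22.0000 − 14.3829 = 7.6171
θ=101.7°: R = R0 + s = 18 + 24.1420 = 42.1420
θ=187.4°: R = R0 + s = 18 + 16.0701 = 34.0701
θ=343°: R = R0 + s = 18 + 7.6171 = 25.6171

θ=101.7°: 42.1420
θ=187.4°: 34.0701
θ=343°: 25.6171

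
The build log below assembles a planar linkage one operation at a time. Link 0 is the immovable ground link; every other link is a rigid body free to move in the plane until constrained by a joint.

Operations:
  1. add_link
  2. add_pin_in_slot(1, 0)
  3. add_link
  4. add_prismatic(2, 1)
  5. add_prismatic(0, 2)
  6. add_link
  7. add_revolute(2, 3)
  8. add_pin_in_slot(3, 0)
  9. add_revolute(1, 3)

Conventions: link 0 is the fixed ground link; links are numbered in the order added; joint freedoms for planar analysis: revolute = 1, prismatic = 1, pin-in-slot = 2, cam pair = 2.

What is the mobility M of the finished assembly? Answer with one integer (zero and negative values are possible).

L=1 J1=0 J2=0
add link → L=2 J1=0 J2=0
PS@1,0 dof=2 J2 → L=2 J1=0 J2=1
add link → L=3 J1=0 J2=1
P@2,1 dof=1 J1 → L=3 J1=1 J2=1
P@0,2 dof=1 J1 → L=3 J1=2 J2=1
add link → L=4 J1=2 J2=1
R@2,3 dof=1 J1 → L=4 J1=3 J2=1
PS@3,0 dof=2 J2 → L=4 J1=3 J2=2
R@1,3 dof=1 J1 → L=4 J1=4 J2=2
M=3(L−1)−2J1−J2=3·3−2·4−2=-1

M = -1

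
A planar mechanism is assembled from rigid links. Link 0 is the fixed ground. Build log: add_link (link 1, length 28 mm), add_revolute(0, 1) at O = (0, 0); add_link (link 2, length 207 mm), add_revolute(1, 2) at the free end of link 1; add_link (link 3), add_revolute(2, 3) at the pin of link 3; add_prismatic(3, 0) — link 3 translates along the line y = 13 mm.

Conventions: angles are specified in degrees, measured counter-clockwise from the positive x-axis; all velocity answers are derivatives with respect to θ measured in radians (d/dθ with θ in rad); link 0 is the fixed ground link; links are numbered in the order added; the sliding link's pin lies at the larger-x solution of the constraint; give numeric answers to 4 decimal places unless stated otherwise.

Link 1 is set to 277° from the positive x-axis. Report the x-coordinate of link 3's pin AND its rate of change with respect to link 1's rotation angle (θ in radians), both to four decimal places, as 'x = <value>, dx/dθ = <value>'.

geometry: r = 28 mm, L = 207 mm, e = 13 mm
crank pin P = (r cos θ, r sin θ) = (3.412342, -27.791292)
h = r sin θ − e = -27.791292 − 13 = -40.791292
x = r cos θ + √(L² − h²) = 3.412342 + 202.941052 = 206.353393
dx/dθ = −r sin θ − h·r cos θ/√(L² − h²) (θ in radians; h = -40.791292) = 28.477175

x = 206.3534, dx/dθ = 28.4772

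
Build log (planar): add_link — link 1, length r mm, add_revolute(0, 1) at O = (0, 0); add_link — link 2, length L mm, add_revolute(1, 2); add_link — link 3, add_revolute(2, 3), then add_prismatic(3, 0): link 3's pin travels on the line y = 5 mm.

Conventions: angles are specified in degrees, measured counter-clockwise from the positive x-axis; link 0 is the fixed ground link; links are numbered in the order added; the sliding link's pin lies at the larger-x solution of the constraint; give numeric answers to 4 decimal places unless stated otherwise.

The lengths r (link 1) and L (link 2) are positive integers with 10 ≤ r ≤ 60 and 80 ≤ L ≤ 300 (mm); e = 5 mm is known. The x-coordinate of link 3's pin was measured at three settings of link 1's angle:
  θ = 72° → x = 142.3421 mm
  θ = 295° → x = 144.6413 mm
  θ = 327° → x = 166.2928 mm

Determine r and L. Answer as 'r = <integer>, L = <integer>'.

constraint per measurement: (x − r cos θ)² + (r sin θ − e)² = L²
subtracting the θ₁ and θ₂ equations cancels the r² and L² terms:
r = (x₁² − x₂²) / (2[(x₁cos θ₁ + e sin θ₁) − (x₂cos θ₂ + e sin θ₂)]) = 42.0002 → r = 42
L² = (x₁ − r cos θ₁)² + (r sin θ₁ − e)² = 17955.9950 → L = 134.0000 → L = 134
check at θ₃=327°: x = 166.2928 (printed 166.2928) ✓

r = 42, L = 134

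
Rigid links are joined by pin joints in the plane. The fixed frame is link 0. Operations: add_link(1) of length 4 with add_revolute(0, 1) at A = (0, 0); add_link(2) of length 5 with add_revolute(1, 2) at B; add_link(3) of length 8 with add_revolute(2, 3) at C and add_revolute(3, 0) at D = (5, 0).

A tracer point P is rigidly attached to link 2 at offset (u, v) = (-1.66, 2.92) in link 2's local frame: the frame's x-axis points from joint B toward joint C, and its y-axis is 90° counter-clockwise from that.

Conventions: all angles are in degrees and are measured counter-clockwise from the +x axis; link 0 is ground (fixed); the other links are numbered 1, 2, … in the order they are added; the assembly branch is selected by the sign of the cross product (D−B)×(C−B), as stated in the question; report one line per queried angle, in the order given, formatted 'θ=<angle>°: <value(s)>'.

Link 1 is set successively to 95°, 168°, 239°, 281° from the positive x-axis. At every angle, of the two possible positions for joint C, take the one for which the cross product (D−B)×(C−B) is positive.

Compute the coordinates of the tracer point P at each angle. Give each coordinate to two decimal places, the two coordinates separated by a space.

A=(0,0), D=(5.00,0)
θ=95°: B = A + 4.00·(cos95°, sin95°) = (-0.3486, 3.9848)
θ=95°: |BD| = 6.6698
θ=95°: circle(B,5.00) ∩ circle(D,8.00): a=0.4113, h=4.9831
θ=95°:   candidates: C₊=(2.9582,7.7351) cross=33.236; C₋=(-2.9959,-0.2569) cross=-33.236
θ=95°:   branch + wants cross > 0 → take C=(2.9582,7.7351) (cross=33.236)
θ=95°: ex = (C−B)/|BC| = (0.6614,0.7501); ey = (-0.7501,0.6614)
θ=95°: P = B + -1.66·ex + 2.92·ey = (-3.6367,4.6709)
θ=168°: B = A + 4.00·(cos168°, sin168°) = (-3.9126, 0.8316)
θ=168°: |BD| = 8.9513
θ=168°: circle(B,5.00) ∩ circle(D,8.00): a=2.2972, h=4.4410
θ=168°:   candidates: C₊=(-1.2127,5.0401) cross=39.753; C₋=(-2.0379,-3.8036) cross=-39.753
θ=168°:   branch + wants cross > 0 → take C=(-1.2127,5.0401) (cross=39.753)
θ=168°: ex = (C−B)/|BC| = (0.5400,0.8417); ey = (-0.8417,0.5400)
θ=168°: P = B + -1.66·ex + 2.92·ey = (-7.2667,1.0112)
θ=239°: B = A + 4.00·(cos239°, sin239°) = (-2.0602, -3.4287)
θ=239°: |BD| = 7.8487
θ=239°: circle(B,5.00) ∩ circle(D,8.00): a=1.4398, h=4.7882
θ=239°:   candidates: C₊=(-2.8567,1.5075) cross=37.581; C₋=(1.3267,-7.1068) cross=-37.581
θ=239°:   branch + wants cross > 0 → take C=(-2.8567,1.5075) (cross=37.581)
θ=239°: ex = (C−B)/|BC| = (-0.1593,0.9872); ey = (-0.9872,-0.1593)
θ=239°: P = B + -1.66·ex + 2.92·ey = (-4.6784,-5.5326)
θ=281°: B = A + 4.00·(cos281°, sin281°) = (0.7632, -3.9265)
θ=281°: |BD| = 5.7765
θ=281°: circle(B,5.00) ∩ circle(D,8.00): a=-0.4875, h=4.9762
θ=281°:   candidates: C₊=(-2.9769,-0.6081) cross=28.745; C₋=(3.7882,-7.9077) cross=-28.745
θ=281°:   branch + wants cross > 0 → take C=(-2.9769,-0.6081) (cross=28.745)
θ=281°: ex = (C−B)/|BC| = (-0.7480,0.6637); ey = (-0.6637,-0.7480)
θ=281°: P = B + -1.66·ex + 2.92·ey = (0.0670,-7.2124)

θ=95°: -3.64 4.67
θ=168°: -7.27 1.01
θ=239°: -4.68 -5.53
θ=281°: 0.07 -7.21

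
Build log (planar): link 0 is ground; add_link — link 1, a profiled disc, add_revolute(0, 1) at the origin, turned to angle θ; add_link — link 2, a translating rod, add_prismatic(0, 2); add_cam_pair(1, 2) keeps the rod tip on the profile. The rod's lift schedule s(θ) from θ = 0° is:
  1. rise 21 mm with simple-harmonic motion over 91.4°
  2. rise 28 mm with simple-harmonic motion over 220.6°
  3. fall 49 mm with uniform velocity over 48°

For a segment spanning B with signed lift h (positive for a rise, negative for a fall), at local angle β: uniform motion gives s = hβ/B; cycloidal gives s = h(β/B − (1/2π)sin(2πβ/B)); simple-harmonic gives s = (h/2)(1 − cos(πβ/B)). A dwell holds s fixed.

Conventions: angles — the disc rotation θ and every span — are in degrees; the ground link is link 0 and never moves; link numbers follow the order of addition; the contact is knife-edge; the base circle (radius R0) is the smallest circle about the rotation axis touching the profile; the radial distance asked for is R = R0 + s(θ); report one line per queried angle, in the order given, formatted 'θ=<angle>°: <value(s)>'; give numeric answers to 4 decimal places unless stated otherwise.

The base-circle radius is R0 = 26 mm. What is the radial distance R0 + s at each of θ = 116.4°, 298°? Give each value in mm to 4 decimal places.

seg 1 [0°–91.4°] simple-harmonic, h=21: full span → s += 21 → s = 21.0000
seg 2 [91.4°–312°] simple-harmonic, h=28: θ=116.4° here. β=25, B=220.6. 28/2·(1 − cos(π·0.1133)) = 0.8780 → s = 21.8780
seg 2 [91.4°–312°] simple-harmonic, h=28: θ=298° here. β=206.6, B=220.6. 28/2·(1 − cos(π·0.9365)) = 27.7227 → s = 48.7227
θ=116.4°: R = R0 + s = 26 + 21.8780 = 47.8780
θ=298°: R = R0 + s = 26 + 48.7227 = 74.7227

θ=116.4°: 47.8780
θ=298°: 74.7227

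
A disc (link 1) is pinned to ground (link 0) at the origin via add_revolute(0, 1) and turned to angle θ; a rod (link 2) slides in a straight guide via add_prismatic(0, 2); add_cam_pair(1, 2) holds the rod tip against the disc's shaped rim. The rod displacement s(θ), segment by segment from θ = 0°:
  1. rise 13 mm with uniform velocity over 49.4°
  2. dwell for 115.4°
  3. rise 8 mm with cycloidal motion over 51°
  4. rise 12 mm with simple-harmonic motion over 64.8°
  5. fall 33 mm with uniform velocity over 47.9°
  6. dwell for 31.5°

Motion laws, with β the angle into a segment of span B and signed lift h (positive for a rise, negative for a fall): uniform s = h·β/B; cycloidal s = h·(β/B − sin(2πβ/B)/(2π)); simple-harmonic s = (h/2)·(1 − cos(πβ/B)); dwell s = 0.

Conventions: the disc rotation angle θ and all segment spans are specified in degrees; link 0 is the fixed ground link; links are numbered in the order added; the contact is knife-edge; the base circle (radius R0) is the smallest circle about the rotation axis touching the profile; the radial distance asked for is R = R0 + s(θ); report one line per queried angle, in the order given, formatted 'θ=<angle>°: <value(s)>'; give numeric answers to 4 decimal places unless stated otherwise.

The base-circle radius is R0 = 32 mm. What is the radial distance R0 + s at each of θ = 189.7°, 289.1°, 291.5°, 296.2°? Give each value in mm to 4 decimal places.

segment 1 (0° to 49.4°, uniform, h = 13) is passed completely: s = 0.0000 + (13) = 13.0000
segment 2 (49.4° to 164.8°, dwell): s unchanged at 13.0000
θ = 189.7° falls in segment 3 (164.8° to 215.8°, cycloidal, h = 8): β = 189.7 − 164.8 = 24.9°, B = 51°; Δs = 8·(0.4882 − sin(2π·0.4882)/(2π)) = 3.8119; s = 13.0000 + 3.8119 = 16.8119
segment 3 (164.8° to 215.8°, cycloidal, h = 8) is passed completely: s = 13.0000 + (8) = 21.0000
segment 4 (215.8° to 280.6°, simple-harmonic, h = 12) is passed completely: s = 21.0000 + (12) = 33.0000
θ = 289.1° falls in segment 5 (280.6° to 328.5°, uniform, h = -33): β = 289.1 − 280.6 = 8.5°, B = 47.9°; Δs = -33·8.5/47.9 = -5.8559; s = 33.0000 − 5.8559 = 27.1441
θ = 291.5° falls in segment 5 (280.6° to 328.5°, uniform, h = -33): β = 291.5 − 280.6 = 10.9°, B = 47.9°; Δs = -33·10.9/47.9 = -7.5094; s = 33.0000 − 7.5094 = 25.4906
θ = 296.2° falls in segment 5 (280.6° to 328.5°, uniform, h = -33): β = 296.2 − 280.6 = 15.6°, B = 47.9°; Δs = -33·15.6/47.9 = -10.7474; s = 33.0000 − 10.7474 = 22.2526
θ=189.7°: R = R0 + s = 32 + 16.8119 = 48.8119
θ=289.1°: R = R0 + s = 32 + 27.1441 = 59.1441
θ=291.5°: R = R0 + s = 32 + 25.4906 = 57.4906
θ=296.2°: R = R0 + s = 32 + 22.2526 = 54.2526

θ=189.7°: 48.8119
θ=289.1°: 59.1441
θ=291.5°: 57.4906
θ=296.2°: 54.2526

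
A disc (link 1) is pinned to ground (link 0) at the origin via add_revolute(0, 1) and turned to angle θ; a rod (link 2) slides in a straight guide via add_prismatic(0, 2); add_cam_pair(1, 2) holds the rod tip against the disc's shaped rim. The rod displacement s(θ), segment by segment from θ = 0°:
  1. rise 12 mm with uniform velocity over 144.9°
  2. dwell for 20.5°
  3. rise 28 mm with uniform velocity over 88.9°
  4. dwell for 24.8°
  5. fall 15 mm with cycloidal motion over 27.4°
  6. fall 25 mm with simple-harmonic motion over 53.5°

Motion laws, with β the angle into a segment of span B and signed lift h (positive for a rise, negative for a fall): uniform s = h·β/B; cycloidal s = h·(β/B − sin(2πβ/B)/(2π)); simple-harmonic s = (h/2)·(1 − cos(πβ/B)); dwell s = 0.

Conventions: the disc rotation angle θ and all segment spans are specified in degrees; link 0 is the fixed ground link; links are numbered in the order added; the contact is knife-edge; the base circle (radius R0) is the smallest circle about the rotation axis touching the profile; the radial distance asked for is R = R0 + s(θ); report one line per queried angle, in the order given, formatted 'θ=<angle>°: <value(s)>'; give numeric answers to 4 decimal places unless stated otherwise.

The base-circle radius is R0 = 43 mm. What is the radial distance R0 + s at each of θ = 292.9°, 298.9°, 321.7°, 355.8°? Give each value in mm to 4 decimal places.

segment 1 (0° to 144.9°, uniform, h = 12) is passed completely: s = 0.0000 + (12) = 12.0000
segment 2 (144.9° to 165.4°, dwell): s unchanged at 12.0000
segment 3 (165.4° to 254.3°, uniform, h = 28) is passed completely: s = 12.0000 + (28) = 40.0000
segment 4 (254.3° to 279.1°, dwell): s unchanged at 40.0000
θ = 292.9° falls in segment 5 (279.1° to 306.5°, cycloidal, h = -15): β = 292.9 − 279.1 = 13.8°, B = 27.4°; Δs = -15·(0.5036 − sin(2π·0.5036)/(2π)) = -7.6095; s = 40.0000 − 7.6095 = 32.3905
θ = 298.9° falls in segment 5 (279.1° to 306.5°, cycloidal, h = -15): β = 298.9 − 279.1 = 19.8°, B = 27.4°; Δs = -15·(0.7226 − sin(2π·0.7226)/(2π)) = -13.1915; s = 40.0000 − 13.1915 = 26.8085
segment 5 (279.1° to 306.5°, cycloidal, h = -15) is passed completely: s = 40.0000 + (-15) = 25.0000
θ = 321.7° falls in segment 6 (306.5° to 360°, simple-harmonic, h = -25): β = 321.7 − 306.5 = 15.2°, B = 53.5°; Δs = -25/2·(1 − cos(π·0.2841)) = -4.6573; s = 25.0000 − 4.6573 = 20.3427
θ = 355.8° falls in segment 6 (306.5° to 360°, simple-harmonic, h = -25): β = 355.8 − 306.5 = 49.3°, B = 53.5°; Δs = -25/2·(1 − cos(π·0.9215)) = -24.6218; s = 25.0000 − 24.6218 = 0.3782
θ=292.9°: R = R0 + s = 43 + 32.3905 = 75.3905
θ=298.9°: R = R0 + s = 43 + 26.8085 = 69.8085
θ=321.7°: R = R0 + s = 43 + 20.3427 = 63.3427
θ=355.8°: R = R0 + s = 43 + 0.3782 = 43.3782

θ=292.9°: 75.3905
θ=298.9°: 69.8085
θ=321.7°: 63.3427
θ=355.8°: 43.3782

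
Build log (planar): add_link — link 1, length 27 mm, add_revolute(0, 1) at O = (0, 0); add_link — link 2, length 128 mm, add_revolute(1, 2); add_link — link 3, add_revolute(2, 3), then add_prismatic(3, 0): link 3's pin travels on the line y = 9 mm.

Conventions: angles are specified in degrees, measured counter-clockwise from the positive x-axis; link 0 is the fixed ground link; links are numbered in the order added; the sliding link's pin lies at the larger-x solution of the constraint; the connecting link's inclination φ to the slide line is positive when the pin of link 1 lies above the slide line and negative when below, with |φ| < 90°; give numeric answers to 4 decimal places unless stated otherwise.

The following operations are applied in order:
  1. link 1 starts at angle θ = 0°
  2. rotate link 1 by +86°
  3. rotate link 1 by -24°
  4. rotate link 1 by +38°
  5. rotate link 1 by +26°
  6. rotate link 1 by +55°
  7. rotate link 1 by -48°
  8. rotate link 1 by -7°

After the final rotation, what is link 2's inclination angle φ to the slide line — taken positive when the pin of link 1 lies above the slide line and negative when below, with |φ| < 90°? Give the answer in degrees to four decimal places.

geometry: r = 27 mm, L = 128 mm, e = 9 mm; θ starts at 0°
rotate link 1 by +86°: θ ← 0° +86° = 86°
rotate link 1 by -24°: θ ← 86° -24° = 62°
rotate link 1 by +38°: θ ← 62° +38° = 100°
rotate link 1 by +26°: θ ← 100° +26° = 126°
rotate link 1 by +55°: θ ← 126° +55° = 181°
rotate link 1 by -48°: θ ← 181° -48° = 133°
rotate link 1 by -7°: θ ← 133° -7° = 126°
h = r sin θ − e = 21.843459 − 9 = 12.843459
sin φ = h / L = 12.843459 / 128 = 0.10033952
φ = arcsin(0.10033952) = 5.758722°

5.7587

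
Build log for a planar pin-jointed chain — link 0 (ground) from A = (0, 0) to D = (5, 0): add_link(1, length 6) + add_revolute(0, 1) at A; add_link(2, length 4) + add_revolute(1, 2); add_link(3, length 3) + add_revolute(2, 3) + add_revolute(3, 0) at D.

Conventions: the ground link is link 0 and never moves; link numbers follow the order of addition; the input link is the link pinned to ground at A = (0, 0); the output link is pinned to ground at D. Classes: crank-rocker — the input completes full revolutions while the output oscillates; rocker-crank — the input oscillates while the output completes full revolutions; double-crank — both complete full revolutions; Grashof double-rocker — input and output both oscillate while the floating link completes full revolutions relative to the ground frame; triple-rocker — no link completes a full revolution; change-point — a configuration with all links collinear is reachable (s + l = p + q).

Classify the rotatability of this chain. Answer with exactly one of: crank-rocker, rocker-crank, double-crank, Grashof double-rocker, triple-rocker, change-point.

lengths: ground=5, input=6, coupler=4, output=3
sorted: s=3 (shortest), l=6 (longest), p+q=9
s + l = 9 vs p + q = 9
s + l = p + q → change-point (collinear configuration reachable)

change-point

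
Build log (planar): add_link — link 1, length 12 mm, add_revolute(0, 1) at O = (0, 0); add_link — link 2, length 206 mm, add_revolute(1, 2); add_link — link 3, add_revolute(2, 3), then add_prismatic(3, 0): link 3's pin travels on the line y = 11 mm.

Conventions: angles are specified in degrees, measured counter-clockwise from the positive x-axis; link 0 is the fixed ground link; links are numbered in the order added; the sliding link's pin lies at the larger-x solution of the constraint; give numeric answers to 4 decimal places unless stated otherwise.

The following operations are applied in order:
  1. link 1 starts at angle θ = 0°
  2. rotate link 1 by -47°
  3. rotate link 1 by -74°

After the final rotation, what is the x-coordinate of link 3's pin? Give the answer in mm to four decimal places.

geometry: r = 12 mm, L = 206 mm, e = 11 mm; θ starts at 0°
rotate link 1 by -47°: θ ← 0° -47° = -47°
rotate link 1 by -74°: θ ← -47° -74° = -121°
crank pin P = (r cos θ, r sin θ) = (-6.180457, -10.286008)
h = r sin θ − e = -10.286008 − 11 = -21.286008
x = r cos θ + √(L² − h²) = -6.180457 + 204.897306 = 198.716849

198.7168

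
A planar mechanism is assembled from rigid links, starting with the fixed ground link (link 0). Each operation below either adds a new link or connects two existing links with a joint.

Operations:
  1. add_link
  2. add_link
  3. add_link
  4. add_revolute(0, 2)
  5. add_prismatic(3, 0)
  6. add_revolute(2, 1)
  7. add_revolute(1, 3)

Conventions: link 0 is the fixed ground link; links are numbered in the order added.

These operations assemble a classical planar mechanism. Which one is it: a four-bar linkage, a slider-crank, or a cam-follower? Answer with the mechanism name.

links: 4 (incl. ground); joints: 3 revolute, 1 prismatic, 0 higher (cam) pair, forming one closed loop
4 links, 3 revolutes + 1 prismatic in one loop → slider-crank

slider-crank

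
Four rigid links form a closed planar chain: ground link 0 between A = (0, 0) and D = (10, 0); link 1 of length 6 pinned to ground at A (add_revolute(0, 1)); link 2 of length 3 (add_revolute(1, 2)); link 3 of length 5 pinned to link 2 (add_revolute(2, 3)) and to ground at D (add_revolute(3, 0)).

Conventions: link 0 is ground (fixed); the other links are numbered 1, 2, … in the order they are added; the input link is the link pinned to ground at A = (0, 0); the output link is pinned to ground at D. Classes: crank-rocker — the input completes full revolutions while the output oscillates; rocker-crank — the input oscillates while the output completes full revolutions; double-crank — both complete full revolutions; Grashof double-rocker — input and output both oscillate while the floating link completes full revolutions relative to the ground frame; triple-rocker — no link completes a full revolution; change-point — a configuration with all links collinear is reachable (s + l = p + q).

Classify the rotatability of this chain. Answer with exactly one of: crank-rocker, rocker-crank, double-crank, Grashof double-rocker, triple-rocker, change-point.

lengths: ground=10, input=6, coupler=3, output=5
sorted: s=3 (shortest), l=10 (longest), p+q=11
s + l = 13 vs p + q = 11
s + l > p + q → non-Grashof → no link fully rotates → triple-rocker

triple-rocker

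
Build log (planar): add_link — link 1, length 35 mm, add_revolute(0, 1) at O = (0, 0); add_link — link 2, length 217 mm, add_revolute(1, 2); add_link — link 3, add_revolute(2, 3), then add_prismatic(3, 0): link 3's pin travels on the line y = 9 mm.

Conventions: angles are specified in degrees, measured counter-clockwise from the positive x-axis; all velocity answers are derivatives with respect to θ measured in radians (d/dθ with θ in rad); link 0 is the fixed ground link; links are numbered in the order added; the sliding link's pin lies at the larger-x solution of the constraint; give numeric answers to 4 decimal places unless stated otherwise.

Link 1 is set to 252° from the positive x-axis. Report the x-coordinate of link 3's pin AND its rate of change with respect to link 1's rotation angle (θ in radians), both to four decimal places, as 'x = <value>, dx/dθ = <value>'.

geometry: r = 35 mm, L = 217 mm, e = 9 mm
crank pin P = (r cos θ, r sin θ) = (-10.815595, -33.286978)
h = r sin θ − e = -33.286978 − 9 = -42.286978
x = r cos θ + √(L² − h²) = -10.815595 + 212.839873 = 202.024278
dx/dθ = −r sin θ − h·r cos θ/√(L² − h²) (θ in radians; h = -42.286978) = 31.138138

x = 202.0243, dx/dθ = 31.1381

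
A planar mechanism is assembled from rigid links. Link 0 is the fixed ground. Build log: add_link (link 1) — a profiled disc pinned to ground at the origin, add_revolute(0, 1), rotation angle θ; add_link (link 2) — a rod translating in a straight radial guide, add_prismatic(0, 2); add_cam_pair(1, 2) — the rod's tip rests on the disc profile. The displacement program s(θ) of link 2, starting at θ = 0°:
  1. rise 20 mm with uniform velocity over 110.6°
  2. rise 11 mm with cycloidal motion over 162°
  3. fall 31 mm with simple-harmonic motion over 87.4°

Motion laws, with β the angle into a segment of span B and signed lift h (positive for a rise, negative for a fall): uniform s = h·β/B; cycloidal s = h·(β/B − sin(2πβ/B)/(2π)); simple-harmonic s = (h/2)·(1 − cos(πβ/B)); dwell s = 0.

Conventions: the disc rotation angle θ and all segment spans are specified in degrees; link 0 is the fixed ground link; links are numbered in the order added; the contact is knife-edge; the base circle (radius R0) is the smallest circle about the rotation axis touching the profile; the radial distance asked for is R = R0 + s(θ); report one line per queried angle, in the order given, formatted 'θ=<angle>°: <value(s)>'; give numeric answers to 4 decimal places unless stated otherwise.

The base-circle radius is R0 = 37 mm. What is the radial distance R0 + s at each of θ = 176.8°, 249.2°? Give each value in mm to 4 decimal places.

seg 1 [0°–110.6°] uniform, h=20: full span → s += 20 → s = 20.0000
seg 2 [110.6°–272.6°] cycloidal, h=11: θ=176.8° here. β=66.2, B=162. 11·(0.4086 − sin(2π·0.4086)/(2π)) = 3.5444 → s = 23.5444
seg 2 [110.6°–272.6°] cycloidal, h=11: θ=249.2° here. β=138.6, B=162. 11·(0.8556 − sin(2π·0.8556)/(2π)) = 10.7907 → s = 30.7907
θ=176.8°: R = R0 + s = 37 + 23.5444 = 60.5444
θ=249.2°: R = R0 + s = 37 + 30.7907 = 67.7907

θ=176.8°: 60.5444
θ=249.2°: 67.7907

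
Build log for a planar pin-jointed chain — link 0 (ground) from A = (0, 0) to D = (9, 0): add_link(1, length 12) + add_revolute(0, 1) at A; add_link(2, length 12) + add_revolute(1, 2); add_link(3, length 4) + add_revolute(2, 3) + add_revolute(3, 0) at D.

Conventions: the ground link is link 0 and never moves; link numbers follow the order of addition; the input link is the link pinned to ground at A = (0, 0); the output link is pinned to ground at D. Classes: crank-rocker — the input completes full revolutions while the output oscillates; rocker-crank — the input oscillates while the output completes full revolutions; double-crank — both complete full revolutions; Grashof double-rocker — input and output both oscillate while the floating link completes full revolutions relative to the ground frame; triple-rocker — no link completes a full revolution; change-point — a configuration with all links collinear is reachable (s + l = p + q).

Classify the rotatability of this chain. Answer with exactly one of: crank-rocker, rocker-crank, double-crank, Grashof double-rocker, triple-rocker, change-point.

lengths: ground=9, input=12, coupler=12, output=4
sorted: s=4 (shortest), l=12 (longest), p+q=21
s + l = 16 vs p + q = 21
s + l < p + q (Grashof) with shortest = output link → rocker-crank

rocker-crank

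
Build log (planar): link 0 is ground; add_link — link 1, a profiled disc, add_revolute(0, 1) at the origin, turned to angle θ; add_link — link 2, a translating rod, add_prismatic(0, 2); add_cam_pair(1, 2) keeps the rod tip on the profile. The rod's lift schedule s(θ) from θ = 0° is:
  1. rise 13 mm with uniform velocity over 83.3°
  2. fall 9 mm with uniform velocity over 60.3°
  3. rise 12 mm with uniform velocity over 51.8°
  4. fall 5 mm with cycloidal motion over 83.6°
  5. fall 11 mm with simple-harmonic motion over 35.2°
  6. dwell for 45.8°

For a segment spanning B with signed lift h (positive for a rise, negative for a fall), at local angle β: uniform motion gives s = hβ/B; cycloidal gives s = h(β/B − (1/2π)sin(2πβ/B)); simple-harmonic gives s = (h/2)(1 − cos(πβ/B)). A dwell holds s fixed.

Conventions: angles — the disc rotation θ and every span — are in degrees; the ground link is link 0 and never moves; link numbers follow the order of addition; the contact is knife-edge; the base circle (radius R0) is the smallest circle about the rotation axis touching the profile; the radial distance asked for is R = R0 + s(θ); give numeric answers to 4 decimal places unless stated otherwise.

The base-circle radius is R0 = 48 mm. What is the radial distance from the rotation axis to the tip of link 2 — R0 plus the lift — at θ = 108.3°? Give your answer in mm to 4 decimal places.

seg 1 [0°–83.3°] uniform, h=13: full span → s += 13 → s = 13.0000
seg 2 [83.3°–143.6°] uniform, h=-9: θ=108.3° here. β=25, B=60.3. -9·25/60.3 = -3.7313 → s = 9.2687
R = R0 + s = 48 + 9.2687 = 57.2687

57.2687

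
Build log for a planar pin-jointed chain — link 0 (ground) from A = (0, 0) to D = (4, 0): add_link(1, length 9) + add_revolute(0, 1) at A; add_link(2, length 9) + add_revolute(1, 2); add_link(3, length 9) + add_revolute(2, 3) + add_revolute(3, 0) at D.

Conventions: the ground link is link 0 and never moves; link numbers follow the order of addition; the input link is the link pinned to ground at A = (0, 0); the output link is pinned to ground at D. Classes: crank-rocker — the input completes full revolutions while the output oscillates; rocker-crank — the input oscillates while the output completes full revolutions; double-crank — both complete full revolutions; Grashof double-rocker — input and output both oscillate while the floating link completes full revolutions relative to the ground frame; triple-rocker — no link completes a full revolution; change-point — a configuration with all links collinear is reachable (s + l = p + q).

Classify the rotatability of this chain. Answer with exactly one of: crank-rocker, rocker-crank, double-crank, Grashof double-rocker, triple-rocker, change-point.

lengths: ground=4, input=9, coupler=9, output=9
sorted: s=4 (shortest), l=9 (longest), p+q=18
s + l = 13 vs p + q = 18
s + l < p + q (Grashof) with shortest = ground link → double-crank

double-crank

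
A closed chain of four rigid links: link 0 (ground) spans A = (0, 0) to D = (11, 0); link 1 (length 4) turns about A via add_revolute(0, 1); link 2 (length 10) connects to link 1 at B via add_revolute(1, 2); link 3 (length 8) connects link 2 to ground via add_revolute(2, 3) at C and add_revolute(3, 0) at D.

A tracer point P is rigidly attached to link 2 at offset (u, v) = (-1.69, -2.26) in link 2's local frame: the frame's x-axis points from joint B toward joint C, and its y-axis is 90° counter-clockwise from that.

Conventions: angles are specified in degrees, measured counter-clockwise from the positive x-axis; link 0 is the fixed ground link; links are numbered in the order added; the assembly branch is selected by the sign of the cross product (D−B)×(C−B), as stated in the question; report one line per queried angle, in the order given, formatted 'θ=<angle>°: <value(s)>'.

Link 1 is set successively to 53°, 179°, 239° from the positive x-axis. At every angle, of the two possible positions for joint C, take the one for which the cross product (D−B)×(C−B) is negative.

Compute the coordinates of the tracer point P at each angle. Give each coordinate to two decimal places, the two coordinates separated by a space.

A=(0,0), D=(11.00,0)
θ=53°: B = A + 4.00·(cos53°, sin53°) = (2.4073, 3.1945)
θ=53°: |BD| = 9.1673
θ=53°: circle(B,10.00) ∩ circle(D,8.00): a=6.5472, h=7.5587
θ=53°:   candidates: C₊=(11.1780,7.9980) cross=69.294; C₋=(5.9101,-6.1719) cross=-69.294
θ=53°:   branch - wants cross < 0 → take C=(5.9101,-6.1719) (cross=-69.294)
θ=53°: ex = (C−B)/|BC| = (0.3503,-0.9366); ey = (0.9366,0.3503)
θ=53°: P = B + -1.69·ex + -2.26·ey = (-0.3015,3.9858)
θ=179°: B = A + 4.00·(cos179°, sin179°) = (-3.9994, 0.0698)
θ=179°: |BD| = 14.9996
θ=179°: circle(B,10.00) ∩ circle(D,8.00): a=8.6998, h=4.9308
θ=179°:   candidates: C₊=(4.7233,4.9601) cross=73.961; C₋=(4.6774,-4.9015) cross=-73.961
θ=179°:   branch - wants cross < 0 → take C=(4.6774,-4.9015) (cross=-73.961)
θ=179°: ex = (C−B)/|BC| = (0.8677,-0.4971); ey = (0.4971,0.8677)
θ=179°: P = B + -1.69·ex + -2.26·ey = (-6.5893,-1.0510)
θ=239°: B = A + 4.00·(cos239°, sin239°) = (-2.0602, -3.4287)
θ=239°: |BD| = 13.5027
θ=239°: circle(B,10.00) ∩ circle(D,8.00): a=8.0844, h=5.8858
θ=239°:   candidates: C₊=(4.2648,4.3170) cross=79.474; C₋=(7.2538,-7.0687) cross=-79.474
θ=239°:   branch - wants cross < 0 → take C=(7.2538,-7.0687) (cross=-79.474)
θ=239°: ex = (C−B)/|BC| = (0.9314,-0.3640); ey = (0.3640,0.9314)
θ=239°: P = B + -1.69·ex + -2.26·ey = (-4.4569,-4.9185)

θ=53°: -0.30 3.99
θ=179°: -6.59 -1.05
θ=239°: -4.46 -4.92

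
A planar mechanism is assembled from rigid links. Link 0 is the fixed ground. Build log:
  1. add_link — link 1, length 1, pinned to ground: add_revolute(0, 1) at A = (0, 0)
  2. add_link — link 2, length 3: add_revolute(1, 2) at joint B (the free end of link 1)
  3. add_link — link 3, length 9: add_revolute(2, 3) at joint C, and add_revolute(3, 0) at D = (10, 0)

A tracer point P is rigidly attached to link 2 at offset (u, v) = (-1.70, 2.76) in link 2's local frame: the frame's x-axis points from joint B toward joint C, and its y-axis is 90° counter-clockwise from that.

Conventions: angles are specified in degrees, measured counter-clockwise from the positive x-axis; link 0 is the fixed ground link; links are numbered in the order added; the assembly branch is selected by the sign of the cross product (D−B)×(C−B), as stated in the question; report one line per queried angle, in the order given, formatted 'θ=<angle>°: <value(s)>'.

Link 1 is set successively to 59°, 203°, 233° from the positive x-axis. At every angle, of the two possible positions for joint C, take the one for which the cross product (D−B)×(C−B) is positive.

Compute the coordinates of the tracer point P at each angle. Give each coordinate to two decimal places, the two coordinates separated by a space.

A=(0,0), D=(10.00,0)
θ=59°: B = A + 1.00·(cos59°, sin59°) = (0.5150, 0.8572)
θ=59°: |BD| = 9.5236
θ=59°: circle(B,3.00) ∩ circle(D,9.00): a=0.9817, h=2.8348
θ=59°:   candidates: C₊=(1.7479,3.5921) cross=26.998; C₋=(1.2376,-2.0545) cross=-26.998
θ=59°:   branch + wants cross > 0 → take C=(1.7479,3.5921) (cross=26.998)
θ=59°: ex = (C−B)/|BC| = (0.4110,0.9117); ey = (-0.9117,0.4110)
θ=59°: P = B + -1.70·ex + 2.76·ey = (-2.6998,0.4416)
θ=203°: B = A + 1.00·(cos203°, sin203°) = (-0.9205, -0.3907)
θ=203°: |BD| = 10.9275
θ=203°: circle(B,3.00) ∩ circle(D,9.00): a=2.1693, h=2.0722
θ=203°:   candidates: C₊=(1.1733,1.7577) cross=22.644; C₋=(1.3215,-2.3841) cross=-22.644
θ=203°:   branch + wants cross > 0 → take C=(1.1733,1.7577) (cross=22.644)
θ=203°: ex = (C−B)/|BC| = (0.6979,0.7162); ey = (-0.7162,0.6979)
θ=203°: P = B + -1.70·ex + 2.76·ey = (-4.0836,0.3181)
θ=233°: B = A + 1.00·(cos233°, sin233°) = (-0.6018, -0.7986)
θ=233°: |BD| = 10.6319
θ=233°: circle(B,3.00) ∩ circle(D,9.00): a=1.9299, h=2.2969
θ=233°:   candidates: C₊=(1.1501,1.6367) cross=24.420; C₋=(1.4951,-2.9440) cross=-24.420
θ=233°:   branch + wants cross > 0 → take C=(1.1501,1.6367) (cross=24.420)
θ=233°: ex = (C−B)/|BC| = (0.5840,0.8118); ey = (-0.8118,0.5840)
θ=233°: P = B + -1.70·ex + 2.76·ey = (-3.8351,-0.5669)

θ=59°: -2.70 0.44
θ=203°: -4.08 0.32
θ=233°: -3.84 -0.57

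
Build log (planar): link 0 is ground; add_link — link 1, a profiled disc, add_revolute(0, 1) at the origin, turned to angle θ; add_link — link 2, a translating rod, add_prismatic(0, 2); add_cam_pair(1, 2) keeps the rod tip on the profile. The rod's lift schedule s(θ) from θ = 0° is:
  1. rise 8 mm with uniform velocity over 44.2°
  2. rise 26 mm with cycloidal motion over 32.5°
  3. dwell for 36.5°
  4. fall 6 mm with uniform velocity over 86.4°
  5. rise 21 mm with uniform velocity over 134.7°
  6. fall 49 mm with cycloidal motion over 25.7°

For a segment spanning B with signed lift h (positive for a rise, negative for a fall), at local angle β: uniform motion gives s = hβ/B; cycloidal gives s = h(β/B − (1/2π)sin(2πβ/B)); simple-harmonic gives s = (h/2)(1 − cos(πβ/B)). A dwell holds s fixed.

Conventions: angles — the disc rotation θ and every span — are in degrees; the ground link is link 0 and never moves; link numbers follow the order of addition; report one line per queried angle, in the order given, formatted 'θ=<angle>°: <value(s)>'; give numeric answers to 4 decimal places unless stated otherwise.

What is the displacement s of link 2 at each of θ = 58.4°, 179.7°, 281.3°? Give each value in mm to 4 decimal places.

seg 1 [0°–44.2°] uniform, h=8: full span → s += 8 → s = 8.0000
seg 2 [44.2°–76.7°] cycloidal, h=26: θ=58.4° here. β=14.2, B=32.5. 26·(0.4369 − sin(2π·0.4369)/(2π)) = 9.7626 → s = 17.7626
seg 2 [44.2°–76.7°] cycloidal, h=26: full span → s += 26 → s = 34.0000
seg 3 [76.7°–113.2°] dwell: s stays 34.0000
seg 4 [113.2°–199.6°] uniform, h=-6: θ=179.7° here. β=66.5, B=86.4. -6·66.5/86.4 = -4.6181 → s = 29.3819
seg 4 [113.2°–199.6°] uniform, h=-6: full span → s += -6 → s = 28.0000
seg 5 [199.6°–334.3°] uniform, h=21: θ=281.3° here. β=81.7, B=134.7. 21·81.7/134.7 = 12.7372 → s = 40.7372

θ=58.4°: 17.7626
θ=179.7°: 29.3819
θ=281.3°: 40.7372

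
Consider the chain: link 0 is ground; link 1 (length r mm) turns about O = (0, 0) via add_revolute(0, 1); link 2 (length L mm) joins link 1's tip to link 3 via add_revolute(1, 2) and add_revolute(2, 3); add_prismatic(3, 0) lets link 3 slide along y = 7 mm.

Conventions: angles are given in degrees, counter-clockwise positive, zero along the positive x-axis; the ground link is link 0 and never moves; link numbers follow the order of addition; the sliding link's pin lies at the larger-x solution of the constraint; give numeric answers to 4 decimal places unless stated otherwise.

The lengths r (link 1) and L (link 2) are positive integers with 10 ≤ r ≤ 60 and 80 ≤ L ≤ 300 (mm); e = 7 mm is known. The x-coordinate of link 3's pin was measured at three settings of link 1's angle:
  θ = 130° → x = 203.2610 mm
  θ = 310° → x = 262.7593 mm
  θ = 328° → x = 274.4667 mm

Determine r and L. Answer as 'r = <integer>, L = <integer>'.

constraint per measurement: (x − r cos θ)² + (r sin θ − e)² = L²
subtracting the θ₁ and θ₂ equations cancels the r² and L² terms:
r = (x₁² − x₂²) / (2[(x₁cos θ₁ + e sin θ₁) − (x₂cos θ₂ + e sin θ₂)]) = 48.0000 → r = 48
L² = (x₁ − r cos θ₁)² + (r sin θ₁ − e)² = 55696.0029 → L = 236.0000 → L = 236
check at θ₃=328°: x = 274.4667 (printed 274.4667) ✓

r = 48, L = 236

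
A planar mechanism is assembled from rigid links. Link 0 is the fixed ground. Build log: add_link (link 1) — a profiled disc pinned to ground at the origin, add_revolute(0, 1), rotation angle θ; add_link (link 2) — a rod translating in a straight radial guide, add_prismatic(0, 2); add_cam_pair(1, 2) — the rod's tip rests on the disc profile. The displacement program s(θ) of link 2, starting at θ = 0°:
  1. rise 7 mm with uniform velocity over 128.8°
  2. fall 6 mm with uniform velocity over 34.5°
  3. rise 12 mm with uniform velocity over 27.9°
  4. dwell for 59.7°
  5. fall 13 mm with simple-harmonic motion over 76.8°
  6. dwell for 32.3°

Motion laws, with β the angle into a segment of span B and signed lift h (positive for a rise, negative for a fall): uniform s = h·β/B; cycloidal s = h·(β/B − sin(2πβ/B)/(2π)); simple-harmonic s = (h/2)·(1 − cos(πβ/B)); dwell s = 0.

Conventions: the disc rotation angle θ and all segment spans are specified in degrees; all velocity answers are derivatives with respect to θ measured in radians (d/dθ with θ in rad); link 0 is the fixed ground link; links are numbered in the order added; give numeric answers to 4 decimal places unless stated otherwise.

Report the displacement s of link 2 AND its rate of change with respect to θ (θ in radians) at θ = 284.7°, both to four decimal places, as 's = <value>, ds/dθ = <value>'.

seg 1 [0°–128.8°] uniform, h=7: full span → s += 7 → s = 7.0000
seg 2 [128.8°–163.3°] uniform, h=-6: full span → s += -6 → s = 1.0000
seg 3 [163.3°–191.2°] uniform, h=12: full span → s += 12 → s = 13.0000
seg 4 [191.2°–250.9°] dwell: s stays 13.0000
seg 5 [250.9°–327.7°] simple-harmonic, h=-13: θ=284.7° here. β=33.8, B=76.8. -13/2·(1 − cos(π·0.4401)) = -5.2841 → s = 7.7159
velocity in seg [250.9°–327.7°] (simple-harmonic), θ in radians: β = 33.8° = 0.5899 rad, B = 76.8° = 1.3404 rad; ds/dθ = (πh/(2B)) sin(πβ/B) = (π·(-13)/(2·1.3404)) sin(π·0.4401) = -14.965466 mm/rad

s = 7.7159, ds/dθ = -14.9655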